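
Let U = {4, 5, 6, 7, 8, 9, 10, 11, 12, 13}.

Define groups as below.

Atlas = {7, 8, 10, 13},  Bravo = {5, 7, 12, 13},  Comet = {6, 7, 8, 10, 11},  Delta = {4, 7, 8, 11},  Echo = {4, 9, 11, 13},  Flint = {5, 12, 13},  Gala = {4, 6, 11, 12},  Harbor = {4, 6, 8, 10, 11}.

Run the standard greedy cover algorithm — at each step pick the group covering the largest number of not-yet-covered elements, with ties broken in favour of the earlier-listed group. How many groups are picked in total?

3

Greedy: pick Comet (covers 5 new) → pick Bravo (covers 3 new) → pick Echo (covers 2 new). Total picks: 3.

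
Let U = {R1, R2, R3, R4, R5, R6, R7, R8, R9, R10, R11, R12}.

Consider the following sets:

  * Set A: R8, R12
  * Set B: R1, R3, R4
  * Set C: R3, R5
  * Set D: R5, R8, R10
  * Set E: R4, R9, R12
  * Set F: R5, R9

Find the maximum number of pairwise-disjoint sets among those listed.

3

A, B, F are pairwise disjoint (A={R8,R12}; B={R1,R3,R4}; F={R5,R9}).
Every remaining set overlaps one of these, and no 4 of the listed sets are pairwise disjoint, so 3 is the maximum.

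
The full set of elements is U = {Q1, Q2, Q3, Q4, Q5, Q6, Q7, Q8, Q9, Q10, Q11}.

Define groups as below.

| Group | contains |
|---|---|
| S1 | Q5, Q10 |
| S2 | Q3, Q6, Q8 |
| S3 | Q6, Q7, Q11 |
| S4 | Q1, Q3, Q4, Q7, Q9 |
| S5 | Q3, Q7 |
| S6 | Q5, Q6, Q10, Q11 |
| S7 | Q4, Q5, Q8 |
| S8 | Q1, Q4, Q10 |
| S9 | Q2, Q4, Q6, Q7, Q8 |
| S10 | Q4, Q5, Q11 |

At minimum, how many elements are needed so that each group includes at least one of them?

Take H = {Q3, Q5, Q7, Q10}. Each listed group contains at least one of these, so H is a hitting set of size 4.
No choice of 3 elements meets every group, so 4 is the minimum.

4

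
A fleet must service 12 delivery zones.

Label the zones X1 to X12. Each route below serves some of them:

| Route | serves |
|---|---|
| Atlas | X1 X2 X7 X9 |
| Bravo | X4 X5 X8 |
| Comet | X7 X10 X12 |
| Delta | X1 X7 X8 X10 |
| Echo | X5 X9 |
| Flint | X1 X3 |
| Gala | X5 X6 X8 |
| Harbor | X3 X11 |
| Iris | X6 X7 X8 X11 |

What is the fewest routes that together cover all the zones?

Take {Atlas, Bravo, Comet, Harbor, Iris}. Their union is {X1, X2, X3, X4, X5, X6, X7, X8, X9, X10, X11, X12}, which is all 12 zones.
No 4 of the 9 routes cover everything (all 126 combinations miss at least one zone), so 5 is optimal.

5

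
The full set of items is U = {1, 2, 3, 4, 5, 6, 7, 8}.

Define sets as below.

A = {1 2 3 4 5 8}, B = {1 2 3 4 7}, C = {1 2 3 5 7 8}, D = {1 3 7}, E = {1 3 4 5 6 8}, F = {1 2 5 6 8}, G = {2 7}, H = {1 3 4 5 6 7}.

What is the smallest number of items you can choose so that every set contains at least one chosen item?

T = {7, 8} meets every set (each contains at least one member of T), and |T| = 2.
The sets E, G are pairwise disjoint, so any hitting set needs a separate item for each — at least 2. Hence 2 is optimal.

2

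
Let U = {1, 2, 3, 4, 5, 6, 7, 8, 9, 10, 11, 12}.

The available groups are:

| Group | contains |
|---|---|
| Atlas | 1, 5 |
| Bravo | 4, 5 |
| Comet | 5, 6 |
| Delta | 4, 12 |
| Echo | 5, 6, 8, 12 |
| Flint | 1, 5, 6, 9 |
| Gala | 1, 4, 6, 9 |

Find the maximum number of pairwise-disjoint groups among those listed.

Comet, Delta are pairwise disjoint (Comet={5,6}; Delta={4,12}).
Every remaining group overlaps one of these, and no 3 of the listed groups are pairwise disjoint, so 2 is the maximum.

2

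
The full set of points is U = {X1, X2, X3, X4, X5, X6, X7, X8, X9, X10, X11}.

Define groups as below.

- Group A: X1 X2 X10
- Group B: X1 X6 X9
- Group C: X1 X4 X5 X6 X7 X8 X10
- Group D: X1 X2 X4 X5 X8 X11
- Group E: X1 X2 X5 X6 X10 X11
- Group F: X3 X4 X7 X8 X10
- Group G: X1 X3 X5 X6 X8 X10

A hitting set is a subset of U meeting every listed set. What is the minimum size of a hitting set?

2

Take H = {X1, X7}. Each listed group contains at least one of these, so H is a hitting set of size 2.
The groups B, F are pairwise disjoint, so any hitting set needs a separate point for each — at least 2. Hence 2 is optimal.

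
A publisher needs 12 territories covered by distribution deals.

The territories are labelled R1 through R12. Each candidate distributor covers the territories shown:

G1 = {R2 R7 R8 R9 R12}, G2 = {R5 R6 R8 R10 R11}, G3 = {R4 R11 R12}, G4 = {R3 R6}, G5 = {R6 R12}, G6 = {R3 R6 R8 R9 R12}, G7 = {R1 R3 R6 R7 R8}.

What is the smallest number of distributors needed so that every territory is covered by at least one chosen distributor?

4

G1 and G2 and G3 and G7 together: G1 ∪ G2 ∪ G3 ∪ G7 = {R1, R2, R3, R4, R5, R6, R7, R8, R9, R10, R11, R12} — every territory is covered.
Only G7 contains R1, so G7 is forced; the remaining 7 territories need at least 3 more distributors (each remaining distributor adds at most 3) — so at least 4 distributors are needed, and 4 is optimal.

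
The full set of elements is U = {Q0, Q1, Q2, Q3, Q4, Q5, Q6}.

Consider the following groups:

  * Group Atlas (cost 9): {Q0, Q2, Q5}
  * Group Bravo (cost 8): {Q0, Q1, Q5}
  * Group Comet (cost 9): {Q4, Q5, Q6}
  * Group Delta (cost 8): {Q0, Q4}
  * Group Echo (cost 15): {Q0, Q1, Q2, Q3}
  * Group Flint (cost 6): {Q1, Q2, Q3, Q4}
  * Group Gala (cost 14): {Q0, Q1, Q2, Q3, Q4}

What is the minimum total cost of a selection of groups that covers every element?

Comet, Gala together cover every element (Comet ∪ Gala = {Q0, Q1, Q2, Q3, Q4, Q5, Q6}); total cost 9 + 14 = 23.
No covering selection has total cost below 23.

23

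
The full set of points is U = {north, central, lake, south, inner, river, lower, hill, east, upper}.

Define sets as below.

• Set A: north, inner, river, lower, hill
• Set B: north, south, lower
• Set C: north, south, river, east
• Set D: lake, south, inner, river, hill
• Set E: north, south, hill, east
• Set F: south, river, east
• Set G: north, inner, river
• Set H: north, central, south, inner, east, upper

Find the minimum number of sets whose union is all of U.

3

B, D, and H cover everything between them: the union {north, central, lake, south, inner, river, lower, hill, east, upper} is all of U.
Only H contains central, so H is forced; the remaining 4 points need at least 2 more sets (each remaining set adds at most 3) — so at least 3 sets are needed, and 3 is optimal.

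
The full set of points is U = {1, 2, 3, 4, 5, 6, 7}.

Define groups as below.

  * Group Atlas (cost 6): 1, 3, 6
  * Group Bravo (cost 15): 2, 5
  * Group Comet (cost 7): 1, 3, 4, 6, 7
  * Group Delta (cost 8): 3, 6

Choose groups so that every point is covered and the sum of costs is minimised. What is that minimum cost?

22

Bravo, Comet together cover every point (Bravo ∪ Comet = {1, 2, 3, 4, 5, 6, 7}); total cost 15 + 7 = 22.
No covering selection has total cost below 22.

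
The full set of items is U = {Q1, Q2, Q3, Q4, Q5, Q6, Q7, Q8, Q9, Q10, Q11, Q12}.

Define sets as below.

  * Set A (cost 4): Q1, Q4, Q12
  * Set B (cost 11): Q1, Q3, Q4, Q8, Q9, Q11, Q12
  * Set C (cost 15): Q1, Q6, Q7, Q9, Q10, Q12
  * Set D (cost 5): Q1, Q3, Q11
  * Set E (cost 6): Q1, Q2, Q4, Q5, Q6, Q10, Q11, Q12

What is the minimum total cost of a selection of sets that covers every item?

B, C, E together cover every item (B ∪ C ∪ E = {Q1, Q2, Q3, Q4, Q5, Q6, Q7, Q8, Q9, Q10, Q11, Q12}); total cost 11 + 15 + 6 = 32.
No covering selection has total cost below 32.

32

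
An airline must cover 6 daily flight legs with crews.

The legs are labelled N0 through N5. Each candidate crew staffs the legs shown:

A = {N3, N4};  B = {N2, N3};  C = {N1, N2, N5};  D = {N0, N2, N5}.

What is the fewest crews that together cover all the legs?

Take {A, C, D}. Their union is {N0, N1, N2, N3, N4, N5}, which is all 6 legs.
Only D contains N0, so D is forced; the remaining 3 legs need at least 2 more crews (each remaining crew adds at most 2) — so at least 3 crews are needed, and 3 is optimal.

3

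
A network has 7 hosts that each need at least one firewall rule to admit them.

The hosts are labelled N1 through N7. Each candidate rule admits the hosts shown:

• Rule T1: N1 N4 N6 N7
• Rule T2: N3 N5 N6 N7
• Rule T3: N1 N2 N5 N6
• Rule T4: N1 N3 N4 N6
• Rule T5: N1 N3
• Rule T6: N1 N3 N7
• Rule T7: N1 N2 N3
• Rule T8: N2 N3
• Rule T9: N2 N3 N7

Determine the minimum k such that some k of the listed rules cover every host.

3

T1 and T2 and T9 together: T1 ∪ T2 ∪ T9 = {N1, N2, N3, N4, N5, N6, N7} — every host is covered.
No 2 of the 9 rules cover everything (all 36 combinations miss at least one host), so 3 is optimal.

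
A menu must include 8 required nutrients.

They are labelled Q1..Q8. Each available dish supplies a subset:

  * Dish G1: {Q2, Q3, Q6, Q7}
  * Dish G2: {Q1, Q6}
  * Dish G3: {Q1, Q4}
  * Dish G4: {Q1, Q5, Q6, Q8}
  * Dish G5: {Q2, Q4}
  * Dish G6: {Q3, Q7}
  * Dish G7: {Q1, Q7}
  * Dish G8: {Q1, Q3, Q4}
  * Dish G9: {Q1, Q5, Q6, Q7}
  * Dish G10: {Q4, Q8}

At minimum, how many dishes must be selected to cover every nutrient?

G1 and G4 and G8 together: G1 ∪ G4 ∪ G8 = {Q1, Q2, Q3, Q4, Q5, Q6, Q7, Q8} — every nutrient is covered.
No 2 of the 10 dishes cover everything (all 45 combinations miss at least one nutrient), so 3 is optimal.

3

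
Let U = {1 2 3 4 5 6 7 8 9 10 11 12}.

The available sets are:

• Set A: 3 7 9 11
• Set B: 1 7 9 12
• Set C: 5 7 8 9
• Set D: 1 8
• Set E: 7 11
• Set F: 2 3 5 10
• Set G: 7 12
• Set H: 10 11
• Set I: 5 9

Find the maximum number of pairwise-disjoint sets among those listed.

D, G, H, I are pairwise disjoint (D={1,8}; G={7,12}; H={10,11}; I={5,9}).
Every remaining set overlaps one of these, and no 5 of the listed sets are pairwise disjoint, so 4 is the maximum.

4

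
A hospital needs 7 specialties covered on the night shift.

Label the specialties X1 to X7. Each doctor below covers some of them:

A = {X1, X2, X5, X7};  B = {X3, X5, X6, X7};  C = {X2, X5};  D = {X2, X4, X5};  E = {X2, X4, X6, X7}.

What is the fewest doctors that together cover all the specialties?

3

A and B and E together: A ∪ B ∪ E = {X1, X2, X3, X4, X5, X6, X7} — every specialty is covered.
Only A contains X1, so A is forced; the remaining 3 specialties need at least 2 more doctors (each remaining doctor adds at most 2) — so at least 3 doctors are needed, and 3 is optimal.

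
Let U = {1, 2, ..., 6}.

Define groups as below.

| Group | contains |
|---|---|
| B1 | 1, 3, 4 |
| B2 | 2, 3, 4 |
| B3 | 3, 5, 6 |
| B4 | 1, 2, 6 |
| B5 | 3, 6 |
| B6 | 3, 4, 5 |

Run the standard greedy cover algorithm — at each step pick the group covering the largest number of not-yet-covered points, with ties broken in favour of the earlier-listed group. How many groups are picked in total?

3

Greedy: pick B1 (covers 3 new) → pick B3 (covers 2 new) → pick B2 (covers 1 new). Total picks: 3.
(The true minimum cover uses only 2 groups, so greedy is not optimal here.)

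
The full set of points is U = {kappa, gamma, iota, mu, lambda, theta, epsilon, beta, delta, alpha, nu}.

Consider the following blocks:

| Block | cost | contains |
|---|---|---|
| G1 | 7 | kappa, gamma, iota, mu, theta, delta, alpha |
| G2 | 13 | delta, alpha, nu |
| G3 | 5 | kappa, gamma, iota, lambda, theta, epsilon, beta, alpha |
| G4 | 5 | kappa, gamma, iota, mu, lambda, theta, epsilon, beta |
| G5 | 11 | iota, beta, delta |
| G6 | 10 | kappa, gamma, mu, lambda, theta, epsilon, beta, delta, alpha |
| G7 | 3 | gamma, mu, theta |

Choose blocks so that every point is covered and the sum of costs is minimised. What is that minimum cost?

18

G2, G4 together cover every point (G2 ∪ G4 = {kappa, gamma, iota, mu, lambda, theta, epsilon, beta, delta, alpha, nu}); total cost 13 + 5 = 18.
The greedy pick G3, G7, G2 costs 21; no covering selection beats 18.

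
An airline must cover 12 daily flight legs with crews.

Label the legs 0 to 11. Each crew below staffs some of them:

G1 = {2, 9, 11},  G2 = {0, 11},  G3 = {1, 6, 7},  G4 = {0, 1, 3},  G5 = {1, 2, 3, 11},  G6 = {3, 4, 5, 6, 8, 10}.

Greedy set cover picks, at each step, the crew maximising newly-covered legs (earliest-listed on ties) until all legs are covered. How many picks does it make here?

Greedy: pick G6 (covers 6 new) → pick G1 (covers 3 new) → pick G3 (covers 2 new) → pick G2 (covers 1 new). Total picks: 4.

4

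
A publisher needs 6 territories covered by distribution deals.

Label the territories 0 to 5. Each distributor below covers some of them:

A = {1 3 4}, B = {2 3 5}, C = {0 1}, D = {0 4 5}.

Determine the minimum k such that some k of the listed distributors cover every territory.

B and C and D together: B ∪ C ∪ D = {0, 1, 2, 3, 4, 5} — every territory is covered.
Only B contains 2, so B is forced; the remaining 3 territories need at least 2 more distributors (each remaining distributor adds at most 2) — so at least 3 distributors are needed, and 3 is optimal.

3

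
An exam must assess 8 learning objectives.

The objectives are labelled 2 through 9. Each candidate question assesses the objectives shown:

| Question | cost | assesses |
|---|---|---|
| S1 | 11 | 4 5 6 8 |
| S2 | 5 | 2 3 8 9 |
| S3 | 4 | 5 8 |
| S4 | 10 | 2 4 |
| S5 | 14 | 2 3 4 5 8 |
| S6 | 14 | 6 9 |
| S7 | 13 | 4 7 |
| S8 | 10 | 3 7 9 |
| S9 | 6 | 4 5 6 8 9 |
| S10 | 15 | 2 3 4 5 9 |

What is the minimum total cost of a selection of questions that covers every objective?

21

S2, S8, S9 together cover every objective (S2 ∪ S8 ∪ S9 = {2, 3, 4, 5, 6, 7, 8, 9}); total cost 5 + 10 + 6 = 21.
No covering selection has total cost below 21.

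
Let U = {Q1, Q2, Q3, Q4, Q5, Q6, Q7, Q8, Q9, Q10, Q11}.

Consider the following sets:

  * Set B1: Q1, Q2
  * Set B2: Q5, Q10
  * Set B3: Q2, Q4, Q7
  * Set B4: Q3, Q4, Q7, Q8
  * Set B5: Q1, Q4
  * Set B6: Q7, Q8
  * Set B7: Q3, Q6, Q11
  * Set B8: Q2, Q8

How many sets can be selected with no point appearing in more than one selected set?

4

B2, B5, B7, B8 are pairwise disjoint (B2={Q5,Q10}; B5={Q1,Q4}; B7={Q3,Q6,Q11}; B8={Q2,Q8}).
Every remaining set overlaps one of these, and no 5 of the listed sets are pairwise disjoint, so 4 is the maximum.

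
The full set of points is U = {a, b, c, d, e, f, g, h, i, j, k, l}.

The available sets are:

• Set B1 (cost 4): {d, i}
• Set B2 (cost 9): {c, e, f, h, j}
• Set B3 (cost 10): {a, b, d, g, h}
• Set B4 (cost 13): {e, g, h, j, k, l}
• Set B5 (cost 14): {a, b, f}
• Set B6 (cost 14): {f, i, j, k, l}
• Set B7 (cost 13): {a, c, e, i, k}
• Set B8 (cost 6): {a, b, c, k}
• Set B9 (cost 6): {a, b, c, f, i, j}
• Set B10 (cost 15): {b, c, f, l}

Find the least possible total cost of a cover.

B1, B4, B9 together cover every point (B1 ∪ B4 ∪ B9 = {a, b, c, d, e, f, g, h, i, j, k, l}); total cost 4 + 13 + 6 = 23.
No covering selection has total cost below 23.

23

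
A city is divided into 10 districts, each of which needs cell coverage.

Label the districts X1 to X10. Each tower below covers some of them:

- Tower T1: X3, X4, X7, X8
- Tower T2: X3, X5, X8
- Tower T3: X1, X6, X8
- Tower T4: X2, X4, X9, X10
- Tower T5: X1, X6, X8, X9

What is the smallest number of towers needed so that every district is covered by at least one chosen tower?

4

Take {T1, T2, T4, T5}. Their union is {X1, X2, X3, X4, X5, X6, X7, X8, X9, X10}, which is all 10 districts.
No 3 of the 5 towers cover everything (all 10 combinations miss at least one district), so 4 is optimal.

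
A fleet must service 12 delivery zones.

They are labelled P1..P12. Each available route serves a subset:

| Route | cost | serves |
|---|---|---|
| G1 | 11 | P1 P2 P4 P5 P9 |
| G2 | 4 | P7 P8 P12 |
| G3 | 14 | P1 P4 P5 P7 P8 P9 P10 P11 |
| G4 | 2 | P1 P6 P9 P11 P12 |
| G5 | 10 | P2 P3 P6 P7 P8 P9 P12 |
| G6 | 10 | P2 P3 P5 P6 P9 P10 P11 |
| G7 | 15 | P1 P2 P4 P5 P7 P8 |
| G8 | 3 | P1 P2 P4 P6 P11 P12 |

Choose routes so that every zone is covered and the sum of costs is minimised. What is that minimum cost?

G2, G6, G8 together cover every zone (G2 ∪ G6 ∪ G8 = {P1, P2, P3, P4, P5, P6, P7, P8, P9, P10, P11, P12}); total cost 4 + 10 + 3 = 17.
The greedy pick G4, G8, G2, G6 costs 19; no covering selection beats 17.

17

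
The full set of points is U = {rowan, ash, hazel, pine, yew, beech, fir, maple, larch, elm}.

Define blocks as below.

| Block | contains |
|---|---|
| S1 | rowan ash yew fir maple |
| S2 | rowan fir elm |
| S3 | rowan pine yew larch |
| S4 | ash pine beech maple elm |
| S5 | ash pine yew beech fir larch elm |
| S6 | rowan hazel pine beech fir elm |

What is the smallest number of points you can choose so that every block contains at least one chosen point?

2

H = {yew, elm} meets every block (each contains at least one member of H), and |H| = 2.
No single point lies in every block, so at least 2 are needed and 2 is optimal.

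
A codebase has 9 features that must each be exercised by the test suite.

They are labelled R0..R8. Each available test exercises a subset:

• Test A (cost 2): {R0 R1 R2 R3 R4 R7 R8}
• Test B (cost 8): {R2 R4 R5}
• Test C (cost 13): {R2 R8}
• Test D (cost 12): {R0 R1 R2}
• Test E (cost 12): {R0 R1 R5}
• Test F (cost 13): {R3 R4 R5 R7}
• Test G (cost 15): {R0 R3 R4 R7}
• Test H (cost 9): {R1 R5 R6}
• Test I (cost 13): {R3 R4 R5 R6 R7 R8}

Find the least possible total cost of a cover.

11

A, H together cover every feature (A ∪ H = {R0, R1, R2, R3, R4, R5, R6, R7, R8}); total cost 2 + 9 = 11.
No covering selection has total cost below 11.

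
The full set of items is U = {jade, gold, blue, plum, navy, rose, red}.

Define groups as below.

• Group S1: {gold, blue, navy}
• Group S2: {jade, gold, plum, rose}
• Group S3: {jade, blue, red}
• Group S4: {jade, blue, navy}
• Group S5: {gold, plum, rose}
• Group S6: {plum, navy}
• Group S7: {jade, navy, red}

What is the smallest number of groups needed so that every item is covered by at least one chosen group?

S2 and S3 and S7 together: S2 ∪ S3 ∪ S7 = {jade, gold, blue, plum, navy, rose, red} — every item is covered.
No 2 of the 7 groups cover everything (all 21 combinations miss at least one item), so 3 is optimal.

3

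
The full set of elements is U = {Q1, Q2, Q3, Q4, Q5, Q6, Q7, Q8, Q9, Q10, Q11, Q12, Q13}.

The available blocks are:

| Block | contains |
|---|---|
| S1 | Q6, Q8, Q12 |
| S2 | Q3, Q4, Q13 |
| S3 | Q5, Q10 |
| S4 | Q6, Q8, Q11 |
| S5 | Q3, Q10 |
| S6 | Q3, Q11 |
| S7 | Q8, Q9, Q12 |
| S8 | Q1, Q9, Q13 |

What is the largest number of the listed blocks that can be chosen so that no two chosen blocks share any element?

S1, S3, S6, S8 are pairwise disjoint (S1={Q6,Q8,Q12}; S3={Q5,Q10}; S6={Q3,Q11}; S8={Q1,Q9,Q13}).
Every remaining block overlaps one of these, and no 5 of the listed blocks are pairwise disjoint, so 4 is the maximum.

4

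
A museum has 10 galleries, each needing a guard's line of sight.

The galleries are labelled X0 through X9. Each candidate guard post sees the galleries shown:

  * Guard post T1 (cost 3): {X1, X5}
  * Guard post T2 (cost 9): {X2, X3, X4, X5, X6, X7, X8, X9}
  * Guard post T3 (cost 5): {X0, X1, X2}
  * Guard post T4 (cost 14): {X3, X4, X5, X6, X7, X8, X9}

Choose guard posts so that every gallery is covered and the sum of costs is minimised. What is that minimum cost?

14

T2, T3 together cover every gallery (T2 ∪ T3 = {X0, X1, X2, X3, X4, X5, X6, X7, X8, X9}); total cost 9 + 5 = 14.
No covering selection has total cost below 14.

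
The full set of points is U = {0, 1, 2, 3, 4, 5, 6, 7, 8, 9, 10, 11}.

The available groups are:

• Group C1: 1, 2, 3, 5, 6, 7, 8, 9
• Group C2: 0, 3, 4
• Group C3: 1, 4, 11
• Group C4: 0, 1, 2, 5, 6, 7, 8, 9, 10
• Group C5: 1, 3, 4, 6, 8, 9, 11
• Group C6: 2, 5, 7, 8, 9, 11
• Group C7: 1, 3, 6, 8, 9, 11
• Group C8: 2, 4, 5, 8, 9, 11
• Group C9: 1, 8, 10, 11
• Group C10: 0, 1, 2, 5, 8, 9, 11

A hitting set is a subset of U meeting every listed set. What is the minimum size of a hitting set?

H = {4, 8} meets every group (each contains at least one member of H), and |H| = 2.
The groups C2, C6 are pairwise disjoint, so any hitting set needs a separate point for each — at least 2. Hence 2 is optimal.

2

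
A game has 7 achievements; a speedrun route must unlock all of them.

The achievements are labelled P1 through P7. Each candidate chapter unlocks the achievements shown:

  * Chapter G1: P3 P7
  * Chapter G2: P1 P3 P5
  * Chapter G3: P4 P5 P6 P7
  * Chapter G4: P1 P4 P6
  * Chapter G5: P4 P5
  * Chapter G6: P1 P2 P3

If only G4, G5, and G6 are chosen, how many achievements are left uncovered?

Union of G4, G5, G6 = {P1, P2, P3, P4, P5, P6}.
Not covered: P7 — 1 achievement.

1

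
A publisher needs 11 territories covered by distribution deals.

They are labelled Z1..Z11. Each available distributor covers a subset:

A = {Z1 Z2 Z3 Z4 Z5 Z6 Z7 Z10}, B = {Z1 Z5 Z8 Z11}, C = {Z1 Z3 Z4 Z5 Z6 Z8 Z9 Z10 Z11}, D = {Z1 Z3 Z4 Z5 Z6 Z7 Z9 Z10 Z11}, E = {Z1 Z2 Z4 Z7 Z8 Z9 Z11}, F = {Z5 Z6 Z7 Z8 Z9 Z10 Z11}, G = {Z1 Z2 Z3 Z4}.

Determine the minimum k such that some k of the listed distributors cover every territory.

A and C together: A ∪ C = {Z1, Z2, Z3, Z4, Z5, Z6, Z7, Z8, Z9, Z10, Z11} — every territory is covered.
No single distributor has all 11 territories (the largest, C, has 9), so 2 is optimal.

2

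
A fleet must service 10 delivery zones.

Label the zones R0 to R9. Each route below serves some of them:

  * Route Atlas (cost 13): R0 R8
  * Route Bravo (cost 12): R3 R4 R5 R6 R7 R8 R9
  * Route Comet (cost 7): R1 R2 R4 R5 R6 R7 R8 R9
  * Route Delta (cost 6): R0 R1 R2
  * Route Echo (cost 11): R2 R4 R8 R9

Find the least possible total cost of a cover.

18

Bravo, Delta together cover every zone (Bravo ∪ Delta = {R0, R1, R2, R3, R4, R5, R6, R7, R8, R9}); total cost 12 + 6 = 18.
The greedy pick Comet, Delta, Bravo costs 25; no covering selection beats 18.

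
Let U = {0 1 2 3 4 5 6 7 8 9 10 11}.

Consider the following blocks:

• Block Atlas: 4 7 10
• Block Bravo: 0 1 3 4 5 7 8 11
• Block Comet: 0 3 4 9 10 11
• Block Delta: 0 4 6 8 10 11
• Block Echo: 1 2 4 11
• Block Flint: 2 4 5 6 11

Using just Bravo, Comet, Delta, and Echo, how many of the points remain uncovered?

Union of Bravo, Comet, Delta, Echo = {0, 1, 2, 3, 4, 5, 6, 7, 8, 9, 10, 11} — that's every point, so 0 are uncovered.

0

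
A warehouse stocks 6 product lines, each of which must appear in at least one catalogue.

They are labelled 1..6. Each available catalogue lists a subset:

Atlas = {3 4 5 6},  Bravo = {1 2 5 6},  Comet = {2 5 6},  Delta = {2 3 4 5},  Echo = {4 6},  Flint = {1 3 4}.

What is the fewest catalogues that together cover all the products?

Bravo and Flint together: Bravo ∪ Flint = {1, 2, 3, 4, 5, 6} — every product is covered.
No single catalogue has all 6 products (the largest, Atlas, has 4), so 2 is optimal.

2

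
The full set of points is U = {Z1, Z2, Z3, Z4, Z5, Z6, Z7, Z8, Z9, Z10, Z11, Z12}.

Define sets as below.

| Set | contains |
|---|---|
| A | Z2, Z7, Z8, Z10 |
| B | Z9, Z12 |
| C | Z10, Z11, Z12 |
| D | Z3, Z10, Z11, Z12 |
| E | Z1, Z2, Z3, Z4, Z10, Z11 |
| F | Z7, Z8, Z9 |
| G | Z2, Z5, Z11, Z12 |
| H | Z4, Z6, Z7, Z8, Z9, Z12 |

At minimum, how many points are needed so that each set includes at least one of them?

Take T = {Z2, Z9, Z10}. Each listed set contains at least one of these, so T is a hitting set of size 3.
No choice of 2 points meets every set, so 3 is the minimum.

3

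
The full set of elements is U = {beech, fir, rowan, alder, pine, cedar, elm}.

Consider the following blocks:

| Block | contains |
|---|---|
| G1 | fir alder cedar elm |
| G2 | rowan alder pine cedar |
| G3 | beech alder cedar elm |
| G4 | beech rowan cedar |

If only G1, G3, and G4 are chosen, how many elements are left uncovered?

Union of G1, G3, G4 = {beech, fir, rowan, alder, cedar, elm}.
Not covered: pine — 1 element.

1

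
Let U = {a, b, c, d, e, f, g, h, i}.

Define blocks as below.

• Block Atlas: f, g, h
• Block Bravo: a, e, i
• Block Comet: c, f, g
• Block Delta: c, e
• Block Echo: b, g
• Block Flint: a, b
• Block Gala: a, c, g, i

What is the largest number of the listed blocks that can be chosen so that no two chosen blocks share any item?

3

Atlas, Delta, Flint are pairwise disjoint (Atlas={f,g,h}; Delta={c,e}; Flint={a,b}).
Every remaining block overlaps one of these, and no 4 of the listed blocks are pairwise disjoint, so 3 is the maximum.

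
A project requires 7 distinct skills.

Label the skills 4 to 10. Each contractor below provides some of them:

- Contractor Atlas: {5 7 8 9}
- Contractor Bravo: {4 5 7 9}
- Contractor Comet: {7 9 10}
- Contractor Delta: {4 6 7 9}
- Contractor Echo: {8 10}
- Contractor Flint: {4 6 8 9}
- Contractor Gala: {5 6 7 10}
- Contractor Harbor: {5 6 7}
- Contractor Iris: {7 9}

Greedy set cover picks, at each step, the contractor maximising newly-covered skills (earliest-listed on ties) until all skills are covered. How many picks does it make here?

Greedy: pick Atlas (covers 4 new) → pick Delta (covers 2 new) → pick Comet (covers 1 new). Total picks: 3.
(The true minimum cover uses only 2 contractors, so greedy is not optimal here.)

3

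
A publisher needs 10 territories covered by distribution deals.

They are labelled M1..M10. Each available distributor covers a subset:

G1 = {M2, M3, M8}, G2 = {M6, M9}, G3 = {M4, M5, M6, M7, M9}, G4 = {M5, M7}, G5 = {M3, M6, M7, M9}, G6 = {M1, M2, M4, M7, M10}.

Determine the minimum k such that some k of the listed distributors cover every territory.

3

G1 and G3 and G6 together: G1 ∪ G3 ∪ G6 = {M1, M2, M3, M4, M5, M6, M7, M8, M9, M10} — every territory is covered.
Only G6 contains M1, so G6 is forced; the remaining 5 territories need at least 2 more distributors (each remaining distributor adds at most 3) — so at least 3 distributors are needed, and 3 is optimal.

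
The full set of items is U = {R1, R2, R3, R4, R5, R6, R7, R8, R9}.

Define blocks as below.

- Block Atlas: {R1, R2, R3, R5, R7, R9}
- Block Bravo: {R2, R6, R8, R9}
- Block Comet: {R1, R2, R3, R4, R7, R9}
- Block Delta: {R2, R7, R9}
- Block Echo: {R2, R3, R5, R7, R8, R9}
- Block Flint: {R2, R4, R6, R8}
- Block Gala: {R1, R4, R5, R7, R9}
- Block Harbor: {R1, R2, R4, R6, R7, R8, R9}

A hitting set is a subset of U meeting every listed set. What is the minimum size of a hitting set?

2

Take H = {R6, R7}. Each listed block contains at least one of these, so H is a hitting set of size 2.
No single item lies in every block, so at least 2 are needed and 2 is optimal.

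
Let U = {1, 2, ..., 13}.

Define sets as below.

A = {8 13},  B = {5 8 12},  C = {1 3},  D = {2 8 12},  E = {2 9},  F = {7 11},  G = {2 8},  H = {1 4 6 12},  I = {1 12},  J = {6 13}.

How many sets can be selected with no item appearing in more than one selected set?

5

B, C, E, F, J are pairwise disjoint (B={5,8,12}; C={1,3}; E={2,9}; F={7,11}; J={6,13}).
Every remaining set overlaps one of these, and no 6 of the listed sets are pairwise disjoint, so 5 is the maximum.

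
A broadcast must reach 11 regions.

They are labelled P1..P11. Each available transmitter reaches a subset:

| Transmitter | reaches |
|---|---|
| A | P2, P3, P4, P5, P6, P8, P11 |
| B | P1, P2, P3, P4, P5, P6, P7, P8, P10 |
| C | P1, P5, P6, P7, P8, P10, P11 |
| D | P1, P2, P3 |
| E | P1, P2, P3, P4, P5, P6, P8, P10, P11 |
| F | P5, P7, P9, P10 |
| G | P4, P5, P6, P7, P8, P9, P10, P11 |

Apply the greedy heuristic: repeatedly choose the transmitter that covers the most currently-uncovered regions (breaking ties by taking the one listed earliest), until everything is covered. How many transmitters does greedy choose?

Greedy: pick B (covers 9 new) → pick G (covers 2 new). Total picks: 2.

2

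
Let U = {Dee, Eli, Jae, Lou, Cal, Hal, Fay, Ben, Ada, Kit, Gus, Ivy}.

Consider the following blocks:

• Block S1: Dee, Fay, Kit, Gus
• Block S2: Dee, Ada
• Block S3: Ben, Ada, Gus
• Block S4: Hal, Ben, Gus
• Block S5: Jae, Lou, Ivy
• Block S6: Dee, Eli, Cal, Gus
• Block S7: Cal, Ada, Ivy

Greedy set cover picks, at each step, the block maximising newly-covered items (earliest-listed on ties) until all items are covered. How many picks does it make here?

Greedy: pick S1 (covers 4 new) → pick S5 (covers 3 new) → pick S3 (covers 2 new) → pick S6 (covers 2 new) → pick S4 (covers 1 new). Total picks: 5.

5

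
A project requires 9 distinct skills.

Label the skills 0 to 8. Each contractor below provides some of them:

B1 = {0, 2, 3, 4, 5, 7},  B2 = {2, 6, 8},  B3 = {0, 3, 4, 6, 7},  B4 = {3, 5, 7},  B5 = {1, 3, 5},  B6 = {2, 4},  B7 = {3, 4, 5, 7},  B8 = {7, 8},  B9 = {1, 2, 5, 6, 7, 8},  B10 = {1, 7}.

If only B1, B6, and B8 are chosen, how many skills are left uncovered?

Union of B1, B6, B8 = {0, 2, 3, 4, 5, 7, 8}.
Not covered: 1, 6 — 2 skills.

2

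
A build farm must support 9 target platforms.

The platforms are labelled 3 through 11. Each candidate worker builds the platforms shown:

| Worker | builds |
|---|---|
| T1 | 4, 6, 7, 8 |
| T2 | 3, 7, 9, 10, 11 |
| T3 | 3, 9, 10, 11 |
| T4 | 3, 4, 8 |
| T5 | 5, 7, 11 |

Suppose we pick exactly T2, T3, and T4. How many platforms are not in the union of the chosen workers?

2

Union of T2, T3, T4 = {3, 4, 7, 8, 9, 10, 11}.
Not covered: 5, 6 — 2 platforms.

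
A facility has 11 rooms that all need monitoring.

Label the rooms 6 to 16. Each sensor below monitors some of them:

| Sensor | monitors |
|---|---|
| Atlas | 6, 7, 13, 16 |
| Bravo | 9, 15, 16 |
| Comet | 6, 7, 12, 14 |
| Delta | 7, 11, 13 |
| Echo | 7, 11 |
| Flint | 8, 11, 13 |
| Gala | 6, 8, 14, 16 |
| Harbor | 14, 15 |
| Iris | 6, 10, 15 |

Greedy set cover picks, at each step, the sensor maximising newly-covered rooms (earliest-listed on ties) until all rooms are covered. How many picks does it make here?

Greedy: pick Atlas (covers 4 new) → pick Bravo (covers 2 new) → pick Comet (covers 2 new) → pick Flint (covers 2 new) → pick Iris (covers 1 new). Total picks: 5.
(The true minimum cover uses only 4 sensors, so greedy is not optimal here.)

5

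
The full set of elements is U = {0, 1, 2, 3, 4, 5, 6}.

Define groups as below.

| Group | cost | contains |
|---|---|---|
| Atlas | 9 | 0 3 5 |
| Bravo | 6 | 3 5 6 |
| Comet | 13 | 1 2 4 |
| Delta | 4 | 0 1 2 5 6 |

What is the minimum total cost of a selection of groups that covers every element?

Bravo, Comet, Delta together cover every element (Bravo ∪ Comet ∪ Delta = {0, 1, 2, 3, 4, 5, 6}); total cost 6 + 13 + 4 = 23.
No covering selection has total cost below 23.

23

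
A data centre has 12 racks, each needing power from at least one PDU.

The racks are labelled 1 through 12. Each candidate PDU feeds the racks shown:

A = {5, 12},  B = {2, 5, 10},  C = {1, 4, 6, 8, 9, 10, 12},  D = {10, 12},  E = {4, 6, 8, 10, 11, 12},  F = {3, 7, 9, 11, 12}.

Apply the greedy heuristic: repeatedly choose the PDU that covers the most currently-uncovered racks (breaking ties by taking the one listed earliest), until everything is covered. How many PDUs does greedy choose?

Greedy: pick C (covers 7 new) → pick F (covers 3 new) → pick B (covers 2 new). Total picks: 3.

3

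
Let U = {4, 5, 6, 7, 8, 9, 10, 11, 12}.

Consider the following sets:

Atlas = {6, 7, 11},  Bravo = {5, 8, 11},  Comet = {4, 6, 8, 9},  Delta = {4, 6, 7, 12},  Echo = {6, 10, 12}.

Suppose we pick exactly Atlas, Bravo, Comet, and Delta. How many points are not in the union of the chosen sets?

1

Union of Atlas, Bravo, Comet, Delta = {4, 5, 6, 7, 8, 9, 11, 12}.
Not covered: 10 — 1 point.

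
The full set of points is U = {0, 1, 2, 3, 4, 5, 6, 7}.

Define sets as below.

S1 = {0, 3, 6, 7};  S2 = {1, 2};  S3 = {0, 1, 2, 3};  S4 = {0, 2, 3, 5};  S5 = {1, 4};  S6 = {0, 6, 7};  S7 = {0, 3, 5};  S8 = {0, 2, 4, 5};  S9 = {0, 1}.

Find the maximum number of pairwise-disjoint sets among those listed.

2

S1, S5 are pairwise disjoint (S1={0,3,6,7}; S5={1,4}).
Every remaining set overlaps one of these, and no 3 of the listed sets are pairwise disjoint, so 2 is the maximum.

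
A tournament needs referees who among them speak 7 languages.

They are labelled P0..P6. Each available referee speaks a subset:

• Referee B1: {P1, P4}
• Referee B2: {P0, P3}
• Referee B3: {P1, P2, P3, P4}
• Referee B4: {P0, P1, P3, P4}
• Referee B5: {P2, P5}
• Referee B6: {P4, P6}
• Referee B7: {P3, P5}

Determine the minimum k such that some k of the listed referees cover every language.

3

B4 and B5 and B6 together: B4 ∪ B5 ∪ B6 = {P0, P1, P2, P3, P4, P5, P6} — every language is covered.
Only B6 contains P6, so B6 is forced; the remaining 5 languages need at least 2 more referees (each remaining referee adds at most 3) — so at least 3 referees are needed, and 3 is optimal.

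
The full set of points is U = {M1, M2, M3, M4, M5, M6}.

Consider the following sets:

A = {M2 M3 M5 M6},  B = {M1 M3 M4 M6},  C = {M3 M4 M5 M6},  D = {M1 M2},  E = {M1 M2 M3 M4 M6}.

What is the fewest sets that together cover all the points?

2

A and E together: A ∪ E = {M1, M2, M3, M4, M5, M6} — every point is covered.
No single set has all 6 points (the largest, E, has 5), so 2 is optimal.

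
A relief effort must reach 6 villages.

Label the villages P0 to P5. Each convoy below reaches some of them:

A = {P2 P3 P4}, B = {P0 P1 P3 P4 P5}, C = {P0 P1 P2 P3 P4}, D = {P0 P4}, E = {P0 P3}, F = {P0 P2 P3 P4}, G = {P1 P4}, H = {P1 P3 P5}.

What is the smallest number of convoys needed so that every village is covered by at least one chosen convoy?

2

B and F together: B ∪ F = {P0, P1, P2, P3, P4, P5} — every village is covered.
No single convoy has all 6 villages (the largest, B, has 5), so 2 is optimal.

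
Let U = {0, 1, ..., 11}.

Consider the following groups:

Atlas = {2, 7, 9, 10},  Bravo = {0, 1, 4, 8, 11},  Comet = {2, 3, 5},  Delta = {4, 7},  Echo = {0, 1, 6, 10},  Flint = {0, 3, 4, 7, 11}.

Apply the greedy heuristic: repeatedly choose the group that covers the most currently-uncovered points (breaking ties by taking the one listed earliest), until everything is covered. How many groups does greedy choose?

Greedy: pick Bravo (covers 5 new) → pick Atlas (covers 4 new) → pick Comet (covers 2 new) → pick Echo (covers 1 new). Total picks: 4.

4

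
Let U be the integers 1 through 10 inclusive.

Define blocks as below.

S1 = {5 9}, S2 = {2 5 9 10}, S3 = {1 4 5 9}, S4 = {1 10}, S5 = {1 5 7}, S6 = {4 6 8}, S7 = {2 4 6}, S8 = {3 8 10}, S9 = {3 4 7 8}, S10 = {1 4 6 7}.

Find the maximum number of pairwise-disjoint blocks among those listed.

3

S1, S4, S9 are pairwise disjoint (S1={5,9}; S4={1,10}; S9={3,4,7,8}).
Every remaining block overlaps one of these, and no 4 of the listed blocks are pairwise disjoint, so 3 is the maximum.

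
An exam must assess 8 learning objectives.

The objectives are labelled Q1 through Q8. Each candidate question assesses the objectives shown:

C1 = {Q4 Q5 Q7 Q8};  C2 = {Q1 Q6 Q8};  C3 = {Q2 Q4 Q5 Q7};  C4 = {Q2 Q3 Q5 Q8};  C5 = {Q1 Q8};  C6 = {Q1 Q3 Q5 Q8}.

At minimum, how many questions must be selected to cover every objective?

Take {C1, C2, C4}. Their union is {Q1, Q2, Q3, Q4, Q5, Q6, Q7, Q8}, which is all 8 objectives.
Only C2 contains Q6, so C2 is forced; the remaining 5 objectives need at least 2 more questions (each remaining question adds at most 4) — so at least 3 questions are needed, and 3 is optimal.

3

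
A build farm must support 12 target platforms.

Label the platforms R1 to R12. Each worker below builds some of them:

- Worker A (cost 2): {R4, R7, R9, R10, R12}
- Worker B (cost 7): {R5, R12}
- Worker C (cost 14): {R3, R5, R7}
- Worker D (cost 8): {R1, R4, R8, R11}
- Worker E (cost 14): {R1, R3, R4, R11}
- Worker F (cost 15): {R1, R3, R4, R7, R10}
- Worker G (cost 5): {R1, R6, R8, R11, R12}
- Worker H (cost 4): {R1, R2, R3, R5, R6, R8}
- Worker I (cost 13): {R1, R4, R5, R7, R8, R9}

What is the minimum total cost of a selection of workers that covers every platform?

11

A, G, H together cover every platform (A ∪ G ∪ H = {R1, R2, R3, R4, R5, R6, R7, R8, R9, R10, R11, R12}); total cost 2 + 5 + 4 = 11.
No covering selection has total cost below 11.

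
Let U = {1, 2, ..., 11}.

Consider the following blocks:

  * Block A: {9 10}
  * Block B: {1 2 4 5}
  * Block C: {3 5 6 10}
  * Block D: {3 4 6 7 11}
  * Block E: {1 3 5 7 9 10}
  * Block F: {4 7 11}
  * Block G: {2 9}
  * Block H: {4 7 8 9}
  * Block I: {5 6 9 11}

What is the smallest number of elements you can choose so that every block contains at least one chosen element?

The 3 elements {3, 4, 9} hit every block.
The blocks C, F, G are pairwise disjoint, so any hitting set needs a separate element for each — at least 3. Hence 3 is optimal.

3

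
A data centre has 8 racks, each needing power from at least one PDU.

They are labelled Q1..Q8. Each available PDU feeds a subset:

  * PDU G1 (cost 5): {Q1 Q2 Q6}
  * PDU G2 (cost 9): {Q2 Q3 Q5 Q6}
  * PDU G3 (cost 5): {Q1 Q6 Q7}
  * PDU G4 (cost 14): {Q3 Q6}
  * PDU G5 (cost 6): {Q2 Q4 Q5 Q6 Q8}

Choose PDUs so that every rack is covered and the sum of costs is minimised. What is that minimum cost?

G2, G3, G5 together cover every rack (G2 ∪ G3 ∪ G5 = {Q1, Q2, Q3, Q4, Q5, Q6, Q7, Q8}); total cost 9 + 5 + 6 = 20.
No covering selection has total cost below 20.

20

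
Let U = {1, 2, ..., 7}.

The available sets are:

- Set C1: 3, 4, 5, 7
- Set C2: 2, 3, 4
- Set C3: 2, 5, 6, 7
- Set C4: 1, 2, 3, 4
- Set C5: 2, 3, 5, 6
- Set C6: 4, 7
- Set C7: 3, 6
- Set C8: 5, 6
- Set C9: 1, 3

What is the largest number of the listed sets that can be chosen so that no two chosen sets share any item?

3

C6, C8, C9 are pairwise disjoint (C6={4,7}; C8={5,6}; C9={1,3}).
Every remaining set overlaps one of these, and no 4 of the listed sets are pairwise disjoint, so 3 is the maximum.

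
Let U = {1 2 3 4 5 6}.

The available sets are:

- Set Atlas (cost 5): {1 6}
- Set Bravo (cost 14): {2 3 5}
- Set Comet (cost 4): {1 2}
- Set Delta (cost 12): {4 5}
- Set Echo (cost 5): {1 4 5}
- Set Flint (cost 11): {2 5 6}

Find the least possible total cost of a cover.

Atlas, Bravo, Echo together cover every point (Atlas ∪ Bravo ∪ Echo = {1, 2, 3, 4, 5, 6}); total cost 5 + 14 + 5 = 24.
The greedy pick Echo, Comet, Atlas, Bravo costs 28; no covering selection beats 24.

24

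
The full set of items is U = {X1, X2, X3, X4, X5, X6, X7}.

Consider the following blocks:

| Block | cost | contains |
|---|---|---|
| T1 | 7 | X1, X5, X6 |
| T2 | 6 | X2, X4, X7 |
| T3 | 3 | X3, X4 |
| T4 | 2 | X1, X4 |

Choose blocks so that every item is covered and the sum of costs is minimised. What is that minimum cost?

T1, T2, T3 together cover every item (T1 ∪ T2 ∪ T3 = {X1, X2, X3, X4, X5, X6, X7}); total cost 7 + 6 + 3 = 16.
The greedy pick T4, T2, T3, T1 costs 18; no covering selection beats 16.

16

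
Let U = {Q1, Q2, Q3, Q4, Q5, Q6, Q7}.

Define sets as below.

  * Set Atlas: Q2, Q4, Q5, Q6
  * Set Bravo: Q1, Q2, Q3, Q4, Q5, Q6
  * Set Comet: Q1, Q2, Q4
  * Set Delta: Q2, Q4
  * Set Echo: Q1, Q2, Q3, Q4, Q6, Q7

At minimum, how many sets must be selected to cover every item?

Bravo and Echo together: Bravo ∪ Echo = {Q1, Q2, Q3, Q4, Q5, Q6, Q7} — every item is covered.
No single set has all 7 items (the largest, Bravo, has 6), so 2 is optimal.

2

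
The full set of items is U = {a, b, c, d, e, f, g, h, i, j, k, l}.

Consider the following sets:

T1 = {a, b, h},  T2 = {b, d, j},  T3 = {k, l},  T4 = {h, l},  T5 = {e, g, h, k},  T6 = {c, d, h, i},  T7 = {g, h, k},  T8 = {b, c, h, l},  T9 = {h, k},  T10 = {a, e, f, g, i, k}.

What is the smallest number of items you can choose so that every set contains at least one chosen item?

3

Take T = {h, j, k}. Each listed set contains at least one of these, so T is a hitting set of size 3.
The sets T2, T4, T10 are pairwise disjoint, so any hitting set needs a separate item for each — at least 3. Hence 3 is optimal.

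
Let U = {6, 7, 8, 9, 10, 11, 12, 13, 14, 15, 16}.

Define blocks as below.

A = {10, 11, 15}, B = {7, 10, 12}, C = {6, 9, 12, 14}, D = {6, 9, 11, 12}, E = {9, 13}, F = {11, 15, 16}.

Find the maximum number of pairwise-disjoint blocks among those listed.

3

B, E, F are pairwise disjoint (B={7,10,12}; E={9,13}; F={11,15,16}).
Every remaining block overlaps one of these, and no 4 of the listed blocks are pairwise disjoint, so 3 is the maximum.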